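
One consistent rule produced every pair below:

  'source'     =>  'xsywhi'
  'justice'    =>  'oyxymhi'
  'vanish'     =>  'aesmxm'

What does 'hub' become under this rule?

The shift depends on letter class: consonant s→x is +5, but vowel o→s is +4. The rule splits by letter class: vowels +4, consonants +5.
Applying it to hub: h(cons)+5=m, u(vowel)+4=y, b(cons)+5=g.

myg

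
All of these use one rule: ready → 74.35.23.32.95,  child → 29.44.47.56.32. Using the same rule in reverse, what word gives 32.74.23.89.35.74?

With a=1..z=26, the number is 3·pos + 20.
Decoding 32.74.23.89.35.74: 32→(32−20)÷3=4=d, 74→(74−20)÷3=18=r, 23→(23−20)÷3=1=a, 89→(89−20)÷3=23=w, 35→(35−20)÷3=5=e, 74→(74−20)÷3=18=r.

drawer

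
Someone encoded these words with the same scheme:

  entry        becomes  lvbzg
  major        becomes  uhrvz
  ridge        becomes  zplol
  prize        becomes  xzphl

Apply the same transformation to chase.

kphal

The shift depends on letter class: consonant n→v is +8, but vowel e→l is +7. Vowels shift forward by 7 and consonants shift forward by 8.
Applying it to chase: c(cons)+8=k, h(cons)+8=p, a(vowel)+7=h, s(cons)+8=a, e(vowel)+7=l.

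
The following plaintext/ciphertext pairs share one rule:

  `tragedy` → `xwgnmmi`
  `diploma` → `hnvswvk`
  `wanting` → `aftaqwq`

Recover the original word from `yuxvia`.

Each letter shifts forward by (position + 4), i.e. 4, 5, 6, … — the shift grows by one for each successive letter.
Reversing it on yuxvia: y−4=u, u−5=p, x−6=r, v−7=o, i−8=a, a−9=r.

uproar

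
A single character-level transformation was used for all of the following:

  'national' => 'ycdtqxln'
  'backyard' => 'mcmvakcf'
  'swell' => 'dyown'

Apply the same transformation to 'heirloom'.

Shifts by position in national: pos 0: n→y (+11), pos 1: a→c (+2), pos 2: t→d (+10), pos 3: i→t (+11), pos 4: o→q (+2), pos 5: n→x (+10) — repeating every 3. The shifts repeat in a cycle of length 3: positions 0,1,… shift by +11, +2, +10, then the pattern repeats.
On heirloom: h+11=s, e+2=g, i+10=s, r+11=c, l+2=n, o+10=y, o+11=z, m+2=o.

sgscnyzo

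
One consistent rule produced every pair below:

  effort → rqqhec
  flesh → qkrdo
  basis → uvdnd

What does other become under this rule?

hcore

e(4)→r(17) and f(5)→q(16) fit y≡25x+21 (mod 26); the inverse of 25 mod 26 is 25. Treating letters as 0–25, the rule is x ↦ 25x + 21 (mod 26).
On other: o(14)→25·14+21≡7=h; t(19)→25·19+21≡2=c; h(7)→25·7+21≡14=o; e(4)→25·4+21≡17=r; r(17)→25·17+21≡4=e (all mod 26).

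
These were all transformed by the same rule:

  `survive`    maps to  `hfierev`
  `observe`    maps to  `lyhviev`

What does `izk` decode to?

rap

Each pair mirrors across the alphabet (s↔h, u↔f, r↔i): positions sum to 25. Each letter is replaced by its mirror in the alphabet: a↔z, b↔y, c↔x, and so on (the Atbash cipher).
Reversing it on izk: i↔r, z↔a, k↔p.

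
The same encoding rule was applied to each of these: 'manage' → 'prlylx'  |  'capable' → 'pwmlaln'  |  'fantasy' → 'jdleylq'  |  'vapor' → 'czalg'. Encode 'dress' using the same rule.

The output letters match the input read backwards, each shifted +11: manage reversed is eganam. Read the word backwards and shift each letter +11.
Applying it to dress: reverse → sserd; then shift: s+11=d, s+11=d, e+11=p, r+11=c, d+11=o.

ddpco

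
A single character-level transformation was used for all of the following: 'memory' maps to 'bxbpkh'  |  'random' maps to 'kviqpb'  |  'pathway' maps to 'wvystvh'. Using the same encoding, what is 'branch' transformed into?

m(12)→b(1) and e(4)→x(23) fit y≡7x+21 (mod 26); the inverse of 7 mod 26 is 15. This is an affine cipher: with a=0,…,z=25, each position x becomes (7x+21) mod 26.
For branch: b(1)→7·1+21≡2=c; r(17)→7·17+21≡10=k; a(0)→7·0+21≡21=v; n(13)→7·13+21≡8=i; c(2)→7·2+21≡9=j; h(7)→7·7+21≡18=s (all mod 26).

ckvijs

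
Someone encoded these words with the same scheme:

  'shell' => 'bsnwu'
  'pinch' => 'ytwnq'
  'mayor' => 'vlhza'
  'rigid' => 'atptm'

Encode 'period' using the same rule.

Shifts by position in shell: pos 0: s→b (+9), pos 1: h→s (+11), pos 2: e→n (+9), pos 3: l→w (+11) — repeating every 2. It's a Vigenère-style cipher with numeric key [9,11]: position i shifts by key[i mod 2].
For period: p+9=y, e+11=p, r+9=a, i+11=t, o+9=x, d+11=o.

ypatxo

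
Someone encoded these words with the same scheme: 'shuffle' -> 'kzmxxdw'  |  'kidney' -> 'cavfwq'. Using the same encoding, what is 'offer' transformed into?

gxxwj

Compare letters: s→k is +18, h→z is +18, u→m is +18 — a constant shift. It's a constant shift of +18 (ROT18).
On offer: o+18=g, f+18=x, f+18=x, e+18=w, r+18=j.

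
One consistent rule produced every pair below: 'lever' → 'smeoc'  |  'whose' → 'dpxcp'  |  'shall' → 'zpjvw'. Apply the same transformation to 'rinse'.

In lever: l→s is +7, e→m is +8, v→e is +9, e→o is +10 — the shift increases by 1 each position. Each letter shifts forward by (position + 7), i.e. 7, 8, 9, … — the shift grows by one for each successive letter.
Applying it to rinse: r+7=y, i+8=q, n+9=w, s+10=c, e+11=p.

yqwcp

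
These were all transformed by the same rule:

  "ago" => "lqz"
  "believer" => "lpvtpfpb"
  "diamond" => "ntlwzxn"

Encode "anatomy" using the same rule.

lxldzwi

The shift depends on letter class: consonant g→q is +10, but vowel a→l is +11. The rule splits by letter class: vowels +11, consonants +10.
On anatomy: a(vowel)+11=l, n(cons)+10=x, a(vowel)+11=l, t(cons)+10=d, o(vowel)+11=z, m(cons)+10=w, y(cons)+10=i.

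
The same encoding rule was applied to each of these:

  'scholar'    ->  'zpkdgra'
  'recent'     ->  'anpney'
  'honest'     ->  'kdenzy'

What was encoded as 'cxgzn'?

s(18)→z(25) and c(2)→p(15) fit y≡25x+17 (mod 26); the inverse of 25 mod 26 is 25. Each letter's alphabet position (a=0..z=25) is mapped through 25·x+17 mod 26 — an affine cipher.
Reversing it on cxgzn: c(2)→25·(2−17)≡15=p; x(23)→25·(23−17)≡20=u; g(6)→25·(6−17)≡11=l; z(25)→25·(25−17)≡18=s; n(13)→25·(13−17)≡4=e (all mod 26).

pulse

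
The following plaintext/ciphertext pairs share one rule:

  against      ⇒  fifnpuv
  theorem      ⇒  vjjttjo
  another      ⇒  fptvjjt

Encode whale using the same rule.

yjfnj

The shift depends on letter class: consonant g→i is +2, but vowel a→f is +5. The rule splits by letter class: vowels +5, consonants +2.
On whale: w(cons)+2=y, h(cons)+2=j, a(vowel)+5=f, l(cons)+2=n, e(vowel)+5=j.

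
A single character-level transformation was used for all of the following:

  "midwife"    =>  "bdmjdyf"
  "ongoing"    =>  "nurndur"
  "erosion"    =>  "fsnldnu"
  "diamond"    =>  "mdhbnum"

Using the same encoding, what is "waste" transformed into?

jhlef

m(12)→b(1) and i(8)→d(3) fit y≡19x+7 (mod 26); the inverse of 19 mod 26 is 11. Treating letters as 0–25, the rule is x ↦ 19x + 7 (mod 26).
On waste: w(22)→19·22+7≡9=j; a(0)→19·0+7≡7=h; s(18)→19·18+7≡11=l; t(19)→19·19+7≡4=e; e(4)→19·4+7≡5=f (all mod 26).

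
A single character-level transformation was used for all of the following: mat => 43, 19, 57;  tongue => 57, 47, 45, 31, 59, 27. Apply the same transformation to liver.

m(#13)→43 and a(#1)→19: differences scale by 2, so n = 2·pos + 17. Each letter becomes 2×(its alphabet position, a=1..z=26) + 17.
On liver: l=12→41, i=9→35, v=22→61, e=5→27, r=18→53.

41, 35, 61, 27, 53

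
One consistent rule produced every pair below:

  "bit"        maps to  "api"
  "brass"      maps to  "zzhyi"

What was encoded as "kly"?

The output letters match the input read backwards, each shifted +7: bit reversed is tib. Two steps: reverse the string, then apply a Caesar shift of +7.
Reversing it on kly: shift back: k−7=d, l−7=e, y−7=r → der; then reverse → red.

red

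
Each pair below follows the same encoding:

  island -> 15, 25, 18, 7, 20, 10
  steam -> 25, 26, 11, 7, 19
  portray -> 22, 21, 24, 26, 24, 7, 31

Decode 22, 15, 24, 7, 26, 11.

Letters become their 1-based position plus 6 (so a→7, b→8, …).
Decoding 22, 15, 24, 7, 26, 11: 22→(22−6)÷1=16=p, 15→(15−6)÷1=9=i, 24→(24−6)÷1=18=r, 7→(7−6)÷1=1=a, 26→(26−6)÷1=20=t, 11→(11−6)÷1=5=e.

pirate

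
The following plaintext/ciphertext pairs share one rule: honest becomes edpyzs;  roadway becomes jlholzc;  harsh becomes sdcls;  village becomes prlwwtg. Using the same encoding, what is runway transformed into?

The word is reversed, then every letter is shifted forward by 11.
For runway: reverse → yawnur; then shift: y+11=j, a+11=l, w+11=h, n+11=y, u+11=f, r+11=c.

jlhyfc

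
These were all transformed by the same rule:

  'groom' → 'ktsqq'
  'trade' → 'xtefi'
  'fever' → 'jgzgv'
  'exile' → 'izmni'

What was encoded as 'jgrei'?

Shifts by position in groom: pos 0: g→k (+4), pos 1: r→t (+2), pos 2: o→s (+4), pos 3: o→q (+2) — repeating every 2. It's a Vigenère-style cipher with numeric key [4,2]: position i shifts by key[i mod 2].
Undoing it on jgrei: j−4=f, g−2=e, r−4=n, e−2=c, i−4=e.

fence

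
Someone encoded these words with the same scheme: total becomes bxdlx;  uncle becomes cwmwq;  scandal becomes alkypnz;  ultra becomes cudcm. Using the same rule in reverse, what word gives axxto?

sonic

In total: t→b is +8, o→x is +9, t→d is +10, a→l is +11 — the shift increases by 1 each position. Letter i (0-indexed) is shifted by i+8, so successive shifts are 8, 9, 10, ….
Decoding axxto: a−8=s, x−9=o, x−10=n, t−11=i, o−12=c.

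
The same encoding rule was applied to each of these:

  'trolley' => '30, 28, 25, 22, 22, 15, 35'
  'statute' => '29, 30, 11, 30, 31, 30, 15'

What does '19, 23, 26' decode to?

t is letter #20 and maps to 30: an offset of 10. The number is (letter's place in the alphabet, a=1) + 10.
Reversing it on 19, 23, 26: 19→(19−10)÷1=9=i, 23→(23−10)÷1=13=m, 26→(26−10)÷1=16=p.

imp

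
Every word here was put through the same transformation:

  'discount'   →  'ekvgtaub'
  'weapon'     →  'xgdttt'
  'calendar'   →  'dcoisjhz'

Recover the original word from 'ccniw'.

baker

In discount: d→e is +1, i→k is +2, s→v is +3, c→g is +4 — the shift increases by 1 each position. The shift increases by 1 at each position, starting from +1: 1, 2, 3, ….
Decoding ccniw: c−1=b, c−2=a, n−3=k, i−4=e, w−5=r.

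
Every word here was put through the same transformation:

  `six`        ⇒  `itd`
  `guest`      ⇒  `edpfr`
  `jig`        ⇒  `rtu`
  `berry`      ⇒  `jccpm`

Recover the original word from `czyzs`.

The word is reversed, then every letter is shifted forward by 11.
Decoding czyzs: shift back: c−11=r, z−11=o, y−11=n, z−11=o, s−11=h → ronoh; then reverse → honor.

honor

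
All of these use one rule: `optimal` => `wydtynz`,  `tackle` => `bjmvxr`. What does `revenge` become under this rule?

Each letter shifts forward by (position + 8), i.e. 8, 9, 10, … — the shift grows by one for each successive letter.
For revenge: r+8=z, e+9=n, v+10=f, e+11=p, n+12=z, g+13=t, e+14=s.

znfpzts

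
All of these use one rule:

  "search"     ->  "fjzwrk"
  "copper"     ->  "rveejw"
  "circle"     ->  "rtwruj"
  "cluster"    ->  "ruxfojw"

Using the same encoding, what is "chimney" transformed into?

rktdmjh

s(18)→f(5) and e(4)→j(9) fit y≡9x+25 (mod 26); the inverse of 9 mod 26 is 3. Treating letters as 0–25, the rule is x ↦ 9x + 25 (mod 26).
For chimney: c(2)→9·2+25≡17=r; h(7)→9·7+25≡10=k; i(8)→9·8+25≡19=t; m(12)→9·12+25≡3=d; n(13)→9·13+25≡12=m; e(4)→9·4+25≡9=j; y(24)→9·24+25≡7=h (all mod 26).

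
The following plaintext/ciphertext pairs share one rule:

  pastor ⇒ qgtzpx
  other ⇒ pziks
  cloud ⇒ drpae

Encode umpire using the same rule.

Shifts by position in pastor: pos 0: p→q (+1), pos 1: a→g (+6), pos 2: s→t (+1), pos 3: t→z (+6) — repeating every 2. The shifts repeat in a cycle of length 2: positions 0,1,… shift by +1, +6, then the pattern repeats.
For umpire: u+1=v, m+6=s, p+1=q, i+6=o, r+1=s, e+6=k.

vsqosk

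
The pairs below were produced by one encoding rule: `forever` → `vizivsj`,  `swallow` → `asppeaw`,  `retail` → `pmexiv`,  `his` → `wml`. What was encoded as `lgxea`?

watch

Read the word backwards and shift each letter +4.
Decoding lgxea: shift back: l−4=h, g−4=c, x−4=t, e−4=a, a−4=w → hctaw; then reverse → watch.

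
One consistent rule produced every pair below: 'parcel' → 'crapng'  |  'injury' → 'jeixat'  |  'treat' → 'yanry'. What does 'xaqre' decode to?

Each letter's alphabet position (a=0..z=25) is mapped through 25·x+17 mod 26 — an affine cipher.
Undoing it on xaqre: x(23)→25·(23−17)≡20=u; a(0)→25·(0−17)≡17=r; q(16)→25·(16−17)≡1=b; r(17)→25·(17−17)≡0=a; e(4)→25·(4−17)≡13=n (all mod 26).

urban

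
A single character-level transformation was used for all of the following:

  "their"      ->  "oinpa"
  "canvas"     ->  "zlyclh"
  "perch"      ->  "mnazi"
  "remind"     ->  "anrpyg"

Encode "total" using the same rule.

ofolk

t(19)→o(14) and h(7)→i(8) fit y≡7x+11 (mod 26); the inverse of 7 mod 26 is 15. This is an affine cipher: with a=0,…,z=25, each position x becomes (7x+11) mod 26.
Applying it to total: t(19)→7·19+11≡14=o; o(14)→7·14+11≡5=f; t(19)→7·19+11≡14=o; a(0)→7·0+11≡11=l; l(11)→7·11+11≡10=k (all mod 26).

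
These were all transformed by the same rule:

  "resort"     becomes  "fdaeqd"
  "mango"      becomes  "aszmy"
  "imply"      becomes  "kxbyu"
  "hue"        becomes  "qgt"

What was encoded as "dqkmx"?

The word is reversed, then every letter is shifted forward by 12.
Undoing it on dqkmx: shift back: d−12=r, q−12=e, k−12=y, m−12=a, x−12=l → reyal; then reverse → layer.

layer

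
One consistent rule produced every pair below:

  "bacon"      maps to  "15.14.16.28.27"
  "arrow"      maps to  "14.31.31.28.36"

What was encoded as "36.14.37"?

wax

b is letter #2 and maps to 15: an offset of 13. Letters become their 1-based position plus 13 (so a→14, b→15, …).
Decoding 36.14.37: 36→(36−13)÷1=23=w, 14→(14−13)÷1=1=a, 37→(37−13)÷1=24=x.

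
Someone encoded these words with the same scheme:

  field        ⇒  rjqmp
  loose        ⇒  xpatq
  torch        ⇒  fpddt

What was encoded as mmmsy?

alarm

Shifts by position in field: pos 0: f→r (+12), pos 1: i→j (+1), pos 2: e→q (+12), pos 3: l→m (+1) — repeating every 2. The shifts repeat in a cycle of length 2: positions 0,1,… shift by +12, +1, then the pattern repeats.
Decoding mmmsy: m−12=a, m−1=l, m−12=a, s−1=r, y−12=m.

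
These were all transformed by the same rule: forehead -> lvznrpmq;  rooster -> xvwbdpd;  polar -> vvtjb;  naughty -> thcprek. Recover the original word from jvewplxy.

In forehead: f→l is +6, o→v is +7, r→z is +8, e→n is +9 — the shift increases by 1 each position. The shift increases by 1 at each position, starting from +6: 6, 7, 8, ….
Decoding jvewplxy: j−6=d, v−7=o, e−8=w, w−9=n, p−10=f, l−11=a, x−12=l, y−13=l.

downfall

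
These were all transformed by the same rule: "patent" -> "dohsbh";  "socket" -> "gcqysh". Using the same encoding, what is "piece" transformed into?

dwsqs

Compare letters: p→d is +14, a→o is +14, t→h is +14 — a constant shift. Each letter is shifted forward by 14 in the alphabet (a Caesar shift of +14).
Applying it to piece: p+14=d, i+14=w, e+14=s, c+14=q, e+14=s.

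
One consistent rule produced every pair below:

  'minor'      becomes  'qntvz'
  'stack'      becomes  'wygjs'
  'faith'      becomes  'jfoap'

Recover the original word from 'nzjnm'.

judge

Letter i (0-indexed) is shifted by i+4, so successive shifts are 4, 5, 6, ….
Undoing it on nzjnm: n−4=j, z−5=u, j−6=d, n−7=g, m−8=e.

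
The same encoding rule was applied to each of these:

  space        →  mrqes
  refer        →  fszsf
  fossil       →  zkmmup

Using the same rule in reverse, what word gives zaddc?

s(18)→m(12) and p(15)→r(17) fit y≡7x+16 (mod 26); the inverse of 7 mod 26 is 15. This is an affine cipher: with a=0,…,z=25, each position x becomes (7x+16) mod 26.
Reversing it on zaddc: z(25)→15·(25−16)≡5=f; a(0)→15·(0−16)≡20=u; d(3)→15·(3−16)≡13=n; d(3)→15·(3−16)≡13=n; c(2)→15·(2−16)≡24=y (all mod 26).

funny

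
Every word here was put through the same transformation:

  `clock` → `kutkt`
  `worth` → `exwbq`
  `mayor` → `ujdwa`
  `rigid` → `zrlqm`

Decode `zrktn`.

rifle

It's a Vigenère-style cipher with numeric key [8,9,5]: position i shifts by key[i mod 3].
Reversing it on zrktn: z−8=r, r−9=i, k−5=f, t−8=l, n−9=e.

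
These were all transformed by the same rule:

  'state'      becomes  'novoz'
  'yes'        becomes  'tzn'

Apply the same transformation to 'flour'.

Compare letters: s→n is +21, t→o is +21, a→v is +21 — a constant shift. Every letter moves 21 places later in the alphabet, wrapping around z→a.
Applying it to flour: f+21=a, l+21=g, o+21=j, u+21=p, r+21=m.

agjpm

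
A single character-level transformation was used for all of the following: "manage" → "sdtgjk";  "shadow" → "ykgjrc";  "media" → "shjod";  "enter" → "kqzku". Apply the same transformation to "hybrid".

Shifts by position in manage: pos 0: m→s (+6), pos 1: a→d (+3), pos 2: n→t (+6), pos 3: a→g (+6), pos 4: g→j (+3), pos 5: e→k (+6) — repeating every 3. A repeating key of period 3 is used — shifts +6, +3, +6 over and over.
Applying it to hybrid: h+6=n, y+3=b, b+6=h, r+6=x, i+3=l, d+6=j.

nbhxlj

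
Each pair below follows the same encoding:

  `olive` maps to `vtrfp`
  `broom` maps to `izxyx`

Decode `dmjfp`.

weave

In olive: o→v is +7, l→t is +8, i→r is +9, v→f is +10 — the shift increases by 1 each position. Each letter shifts forward by (position + 7), i.e. 7, 8, 9, … — the shift grows by one for each successive letter.
Undoing it on dmjfp: d−7=w, m−8=e, j−9=a, f−10=v, p−11=e.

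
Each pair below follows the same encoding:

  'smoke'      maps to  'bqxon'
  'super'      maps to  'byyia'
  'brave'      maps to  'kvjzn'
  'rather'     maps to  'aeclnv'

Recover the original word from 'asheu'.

The shifts repeat in a cycle of length 2: positions 0,1,… shift by +9, +4, then the pattern repeats.
Decoding asheu: a−9=r, s−4=o, h−9=y, e−4=a, u−9=l.

royal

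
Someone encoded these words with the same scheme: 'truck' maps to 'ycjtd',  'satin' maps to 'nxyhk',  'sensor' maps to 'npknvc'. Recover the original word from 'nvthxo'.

social

t(19)→y(24) and r(17)→c(2) fit y≡11x+23 (mod 26); the inverse of 11 mod 26 is 19. Each letter's alphabet position (a=0..z=25) is mapped through 11·x+23 mod 26 — an affine cipher.
Undoing it on nvthxo: n(13)→19·(13−23)≡18=s; v(21)→19·(21−23)≡14=o; t(19)→19·(19−23)≡2=c; h(7)→19·(7−23)≡8=i; x(23)→19·(23−23)≡0=a; o(14)→19·(14−23)≡11=l (all mod 26).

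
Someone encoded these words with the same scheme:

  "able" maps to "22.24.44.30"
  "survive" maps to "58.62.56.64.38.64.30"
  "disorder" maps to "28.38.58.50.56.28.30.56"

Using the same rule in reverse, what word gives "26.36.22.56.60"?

chart

With a=1..z=26, the number is 2·pos + 20.
Reversing it on 26.36.22.56.60: 26→(26−20)÷2=3=c, 36→(36−20)÷2=8=h, 22→(22−20)÷2=1=a, 56→(56−20)÷2=18=r, 60→(60−20)÷2=20=t.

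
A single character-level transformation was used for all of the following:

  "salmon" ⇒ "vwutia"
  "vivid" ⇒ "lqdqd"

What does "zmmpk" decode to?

The output letters match the input read backwards, each shifted +8: salmon reversed is nomlas. The word is reversed, then every letter is shifted forward by 8.
Decoding zmmpk: shift back: z−8=r, m−8=e, m−8=e, p−8=h, k−8=c → reehc; then reverse → cheer.

cheer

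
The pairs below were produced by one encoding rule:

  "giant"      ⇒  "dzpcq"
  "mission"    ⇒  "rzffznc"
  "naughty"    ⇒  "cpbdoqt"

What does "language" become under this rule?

gpcdbpdh

g(6)→d(3) and i(8)→z(25) fit y≡11x+15 (mod 26); the inverse of 11 mod 26 is 19. This is an affine cipher: with a=0,…,z=25, each position x becomes (11x+15) mod 26.
Applying it to language: l(11)→11·11+15≡6=g; a(0)→11·0+15≡15=p; n(13)→11·13+15≡2=c; g(6)→11·6+15≡3=d; u(20)→11·20+15≡1=b; a(0)→11·0+15≡15=p; g(6)→11·6+15≡3=d; e(4)→11·4+15≡7=h (all mod 26).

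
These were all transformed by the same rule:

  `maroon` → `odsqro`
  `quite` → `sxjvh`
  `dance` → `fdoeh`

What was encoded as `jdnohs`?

hammer

Shifts by position in maroon: pos 0: m→o (+2), pos 1: a→d (+3), pos 2: r→s (+1), pos 3: o→q (+2), pos 4: o→r (+3), pos 5: n→o (+1) — repeating every 3. It's a Vigenère-style cipher with numeric key [2,3,1]: position i shifts by key[i mod 3].
Decoding jdnohs: j−2=h, d−3=a, n−1=m, o−2=m, h−3=e, s−1=r.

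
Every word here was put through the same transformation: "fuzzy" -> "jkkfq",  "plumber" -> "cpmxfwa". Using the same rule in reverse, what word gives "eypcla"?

The output letters match the input read backwards, each shifted +11: fuzzy reversed is yzzuf. Two steps: reverse the string, then apply a Caesar shift of +11.
Reversing it on eypcla: shift back: e−11=t, y−11=n, p−11=e, c−11=r, l−11=a, a−11=p → tnerap; then reverse → parent.

parent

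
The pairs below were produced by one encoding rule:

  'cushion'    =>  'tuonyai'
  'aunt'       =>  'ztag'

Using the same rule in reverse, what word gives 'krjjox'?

The output letters match the input read backwards, each shifted +6: cushion reversed is noihsuc. The word is reversed, then every letter is shifted forward by 6.
Decoding krjjox: shift back: k−6=e, r−6=l, j−6=d, j−6=d, o−6=i, x−6=r → elddir; then reverse → riddle.

riddle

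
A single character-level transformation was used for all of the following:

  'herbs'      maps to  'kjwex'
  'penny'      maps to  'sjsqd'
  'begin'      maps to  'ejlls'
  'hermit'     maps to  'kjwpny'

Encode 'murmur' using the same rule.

Shifts by position in herbs: pos 0: h→k (+3), pos 1: e→j (+5), pos 2: r→w (+5), pos 3: b→e (+3), pos 4: s→x (+5) — repeating every 3. It's a Vigenère-style cipher with numeric key [3,5,5]: position i shifts by key[i mod 3].
Applying it to murmur: m+3=p, u+5=z, r+5=w, m+3=p, u+5=z, r+5=w.

pzwpzw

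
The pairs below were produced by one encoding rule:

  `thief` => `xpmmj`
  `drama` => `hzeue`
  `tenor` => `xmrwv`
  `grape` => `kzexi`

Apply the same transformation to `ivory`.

Shifts by position in thief: pos 0: t→x (+4), pos 1: h→p (+8), pos 2: i→m (+4), pos 3: e→m (+8) — repeating every 2. It's a Vigenère-style cipher with numeric key [4,8]: position i shifts by key[i mod 2].
Applying it to ivory: i+4=m, v+8=d, o+4=s, r+8=z, y+4=c.

mdszc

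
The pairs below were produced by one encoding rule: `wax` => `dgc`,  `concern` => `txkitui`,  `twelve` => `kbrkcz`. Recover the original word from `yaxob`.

virus

The output letters match the input read backwards, each shifted +6: wax reversed is xaw. Read the word backwards and shift each letter +6.
Reversing it on yaxob: shift back: y−6=s, a−6=u, x−6=r, o−6=i, b−6=v → suriv; then reverse → virus.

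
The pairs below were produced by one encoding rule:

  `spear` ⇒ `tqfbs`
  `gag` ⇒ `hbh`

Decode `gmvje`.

fluid

Compare letters: s→t is +1, p→q is +1, e→f is +1 — a constant shift. It's a constant shift of +1 (ROT1).
Undoing it on gmvje: g−1=f, m−1=l, v−1=u, j−1=i, e−1=d.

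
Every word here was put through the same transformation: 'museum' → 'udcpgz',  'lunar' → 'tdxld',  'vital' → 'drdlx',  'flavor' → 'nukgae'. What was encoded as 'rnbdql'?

jersey

In museum: m→u is +8, u→d is +9, s→c is +10, e→p is +11 — the shift increases by 1 each position. The shift increases by 1 at each position, starting from +8: 8, 9, 10, ….
Reversing it on rnbdql: r−8=j, n−9=e, b−10=r, d−11=s, q−12=e, l−13=y.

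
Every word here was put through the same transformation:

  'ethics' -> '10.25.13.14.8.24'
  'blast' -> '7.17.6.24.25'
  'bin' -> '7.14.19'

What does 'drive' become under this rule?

e is letter #5 and maps to 10: an offset of 5. Letters become their 1-based position plus 5 (so a→6, b→7, …).
Applying it to drive: d=4→9, r=18→23, i=9→14, v=22→27, e=5→10.

9.23.14.27.10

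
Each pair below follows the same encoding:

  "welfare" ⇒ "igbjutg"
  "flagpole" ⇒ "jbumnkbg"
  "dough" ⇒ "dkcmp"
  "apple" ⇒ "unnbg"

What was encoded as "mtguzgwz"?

w(22)→i(8) and e(4)→g(6) fit y≡3x+20 (mod 26); the inverse of 3 mod 26 is 9. Each letter's alphabet position (a=0..z=25) is mapped through 3·x+20 mod 26 — an affine cipher.
Reversing it on mtguzgwz: m(12)→9·(12−20)≡6=g; t(19)→9·(19−20)≡17=r; g(6)→9·(6−20)≡4=e; u(20)→9·(20−20)≡0=a; z(25)→9·(25−20)≡19=t; g(6)→9·(6−20)≡4=e; w(22)→9·(22−20)≡18=s; z(25)→9·(25−20)≡19=t (all mod 26).

greatest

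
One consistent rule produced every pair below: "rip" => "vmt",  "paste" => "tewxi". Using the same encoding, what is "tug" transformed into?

xyk

This is a Caesar cipher with shift 4.
For tug: t+4=x, u+4=y, g+4=k.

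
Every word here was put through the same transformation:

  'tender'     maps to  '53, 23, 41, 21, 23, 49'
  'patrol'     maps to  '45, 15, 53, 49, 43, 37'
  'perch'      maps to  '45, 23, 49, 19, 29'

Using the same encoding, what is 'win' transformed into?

With a=1..z=26, the number is 2·pos + 13.
On win: w=23→59, i=9→31, n=14→41.

59, 31, 41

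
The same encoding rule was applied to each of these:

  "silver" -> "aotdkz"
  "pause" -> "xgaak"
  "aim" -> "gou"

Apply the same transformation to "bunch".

javkp

The shift depends on letter class: consonant s→a is +8, but vowel i→o is +6. Vowels shift forward by 6 and consonants shift forward by 8.
For bunch: b(cons)+8=j, u(vowel)+6=a, n(cons)+8=v, c(cons)+8=k, h(cons)+8=p.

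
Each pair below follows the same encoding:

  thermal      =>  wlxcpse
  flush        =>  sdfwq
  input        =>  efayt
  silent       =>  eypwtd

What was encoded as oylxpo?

demand

The output letters match the input read backwards, each shifted +11: thermal reversed is lamreht. Read the word backwards and shift each letter +11.
Reversing it on oylxpo: shift back: o−11=d, y−11=n, l−11=a, x−11=m, p−11=e, o−11=d → dnamed; then reverse → demand.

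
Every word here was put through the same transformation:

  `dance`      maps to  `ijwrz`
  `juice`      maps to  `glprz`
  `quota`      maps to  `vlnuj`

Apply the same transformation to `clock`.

ronrx

d(3)→i(8) and a(0)→j(9) fit y≡17x+9 (mod 26); the inverse of 17 mod 26 is 23. Each letter's alphabet position (a=0..z=25) is mapped through 17·x+9 mod 26 — an affine cipher.
Applying it to clock: c(2)→17·2+9≡17=r; l(11)→17·11+9≡14=o; o(14)→17·14+9≡13=n; c(2)→17·2+9≡17=r; k(10)→17·10+9≡23=x (all mod 26).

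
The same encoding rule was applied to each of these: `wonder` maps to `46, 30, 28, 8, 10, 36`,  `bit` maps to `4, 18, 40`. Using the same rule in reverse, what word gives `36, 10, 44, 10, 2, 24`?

reveal

w(#23)→46 and o(#15)→30: differences scale by 2, so n = 2·pos + 0. The formula is n = 2×(alphabet index, a=1).
Decoding 36, 10, 44, 10, 2, 24: 36→(36−0)÷2=18=r, 10→(10−0)÷2=5=e, 44→(44−0)÷2=22=v, 10→(10−0)÷2=5=e, 2→(2−0)÷2=1=a, 24→(24−0)÷2=12=l.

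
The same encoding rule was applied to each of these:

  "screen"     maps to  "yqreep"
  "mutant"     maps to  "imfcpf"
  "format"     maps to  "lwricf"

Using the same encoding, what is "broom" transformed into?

s(18)→y(24) and c(2)→q(16) fit y≡7x+2 (mod 26); the inverse of 7 mod 26 is 15. Treating letters as 0–25, the rule is x ↦ 7x + 2 (mod 26).
For broom: b(1)→7·1+2≡9=j; r(17)→7·17+2≡17=r; o(14)→7·14+2≡22=w; o(14)→7·14+2≡22=w; m(12)→7·12+2≡8=i (all mod 26).

jrwwi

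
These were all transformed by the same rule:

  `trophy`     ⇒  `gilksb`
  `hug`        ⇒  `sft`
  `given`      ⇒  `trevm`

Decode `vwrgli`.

Letters are reflected about the middle of the alphabet (position → 25−position): Atbash.
Undoing it on vwrgli: v↔e, w↔d, r↔i, g↔t, l↔o, i↔r.

editor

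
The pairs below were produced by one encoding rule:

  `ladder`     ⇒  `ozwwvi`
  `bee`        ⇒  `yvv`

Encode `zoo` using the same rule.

all

Each pair mirrors across the alphabet (l↔o, a↔z, d↔w): positions sum to 25. Each letter is replaced by its mirror in the alphabet: a↔z, b↔y, c↔x, and so on (the Atbash cipher).
For zoo: z↔a, o↔l, o↔l.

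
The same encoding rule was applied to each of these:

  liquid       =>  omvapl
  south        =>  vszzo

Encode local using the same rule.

In liquid: l→o is +3, i→m is +4, q→v is +5, u→a is +6 — the shift increases by 1 each position. The shift increases by 1 at each position, starting from +3: 3, 4, 5, ….
Applying it to local: l+3=o, o+4=s, c+5=h, a+6=g, l+7=s.

oshgs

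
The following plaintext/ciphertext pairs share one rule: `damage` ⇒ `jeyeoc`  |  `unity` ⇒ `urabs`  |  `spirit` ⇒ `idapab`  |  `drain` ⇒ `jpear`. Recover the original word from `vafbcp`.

filter

Treating letters as 0–25, the rule is x ↦ 19x + 4 (mod 26).
Reversing it on vafbcp: v(21)→11·(21−4)≡5=f; a(0)→11·(0−4)≡8=i; f(5)→11·(5−4)≡11=l; b(1)→11·(1−4)≡19=t; c(2)→11·(2−4)≡4=e; p(15)→11·(15−4)≡17=r (all mod 26).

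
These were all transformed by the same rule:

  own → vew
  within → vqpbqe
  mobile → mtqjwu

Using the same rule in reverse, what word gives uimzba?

stream

Read the word backwards and shift each letter +8.
Reversing it on uimzba: shift back: u−8=m, i−8=a, m−8=e, z−8=r, b−8=t, a−8=s → maerts; then reverse → stream.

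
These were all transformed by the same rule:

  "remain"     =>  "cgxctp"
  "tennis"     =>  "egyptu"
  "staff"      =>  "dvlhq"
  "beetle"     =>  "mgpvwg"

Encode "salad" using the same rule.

Shifts by position in remain: pos 0: r→c (+11), pos 1: e→g (+2), pos 2: m→x (+11), pos 3: a→c (+2) — repeating every 2. A repeating key of period 2 is used — shifts +11, +2 over and over.
For salad: s+11=d, a+2=c, l+11=w, a+2=c, d+11=o.

dcwco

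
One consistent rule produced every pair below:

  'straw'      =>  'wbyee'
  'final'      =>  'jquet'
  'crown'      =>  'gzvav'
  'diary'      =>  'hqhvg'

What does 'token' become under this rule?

xwriv

Shifts by position in straw: pos 0: s→w (+4), pos 1: t→b (+8), pos 2: r→y (+7), pos 3: a→e (+4), pos 4: w→e (+8) — repeating every 3. It's a Vigenère-style cipher with numeric key [4,8,7]: position i shifts by key[i mod 3].
Applying it to token: t+4=x, o+8=w, k+7=r, e+4=i, n+8=v.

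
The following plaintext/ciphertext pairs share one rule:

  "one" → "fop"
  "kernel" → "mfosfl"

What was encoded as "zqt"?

spy

The output letters match the input read backwards, each shifted +1: one reversed is eno. Read the word backwards and shift each letter +1.
Reversing it on zqt: shift back: z−1=y, q−1=p, t−1=s → yps; then reverse → spy.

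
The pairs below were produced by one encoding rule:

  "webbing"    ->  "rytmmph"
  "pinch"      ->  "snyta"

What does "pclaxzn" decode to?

The output letters match the input read backwards, each shifted +11: webbing reversed is gnibbew. Two steps: reverse the string, then apply a Caesar shift of +11.
Reversing it on pclaxzn: shift back: p−11=e, c−11=r, l−11=a, a−11=p, x−11=m, z−11=o, n−11=c → erapmoc; then reverse → compare.

compare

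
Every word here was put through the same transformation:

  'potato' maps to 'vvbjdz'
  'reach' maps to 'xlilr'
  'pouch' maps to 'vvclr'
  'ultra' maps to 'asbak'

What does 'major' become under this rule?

shrxb

The shift increases by 1 at each position, starting from +6: 6, 7, 8, ….
On major: m+6=s, a+7=h, j+8=r, o+9=x, r+10=b.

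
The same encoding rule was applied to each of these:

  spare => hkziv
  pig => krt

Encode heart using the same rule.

Each pair mirrors across the alphabet (s↔h, p↔k, a↔z): positions sum to 25. Letters are reflected about the middle of the alphabet (position → 25−position): Atbash.
For heart: h↔s, e↔v, a↔z, r↔i, t↔g.

svzig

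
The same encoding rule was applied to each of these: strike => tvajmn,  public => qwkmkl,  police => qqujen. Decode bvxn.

Shifts by position in strike: pos 0: s→t (+1), pos 1: t→v (+2), pos 2: r→a (+9), pos 3: i→j (+1), pos 4: k→m (+2), pos 5: e→n (+9) — repeating every 3. The shifts repeat in a cycle of length 3: positions 0,1,… shift by +1, +2, +9, then the pattern repeats.
Decoding bvxn: b−1=a, v−2=t, x−9=o, n−1=m.

atom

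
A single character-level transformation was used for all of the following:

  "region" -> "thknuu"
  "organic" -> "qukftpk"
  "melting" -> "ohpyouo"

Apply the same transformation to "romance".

trqftjm

In region: r→t is +2, e→h is +3, g→k is +4, i→n is +5 — the shift increases by 1 each position. Each letter shifts forward by (position + 2), i.e. 2, 3, 4, … — the shift grows by one for each successive letter.
On romance: r+2=t, o+3=r, m+4=q, a+5=f, n+6=t, c+7=j, e+8=m.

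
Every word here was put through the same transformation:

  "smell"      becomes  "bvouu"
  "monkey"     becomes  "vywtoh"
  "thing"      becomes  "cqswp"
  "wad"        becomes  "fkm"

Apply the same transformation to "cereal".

loaoku

The shift depends on letter class: consonant s→b is +9, but vowel e→o is +10. Two shifts are in play — +10 for a/e/i/o/u, +9 for every other letter.
On cereal: c(cons)+9=l, e(vowel)+10=o, r(cons)+9=a, e(vowel)+10=o, a(vowel)+10=k, l(cons)+9=u.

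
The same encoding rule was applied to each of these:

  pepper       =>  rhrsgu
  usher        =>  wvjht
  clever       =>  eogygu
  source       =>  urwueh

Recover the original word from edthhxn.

Shifts by position in pepper: pos 0: p→r (+2), pos 1: e→h (+3), pos 2: p→r (+2), pos 3: p→s (+3) — repeating every 2. A repeating key of period 2 is used — shifts +2, +3 over and over.
Undoing it on edthhxn: e−2=c, d−3=a, t−2=r, h−3=e, h−2=f, x−3=u, n−2=l.

careful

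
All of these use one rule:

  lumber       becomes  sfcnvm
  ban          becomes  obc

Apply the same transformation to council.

The output letters match the input read backwards, each shifted +1: lumber reversed is rebmul. The word is reversed, then every letter is shifted forward by 1.
For council: reverse → licnuoc; then shift: l+1=m, i+1=j, c+1=d, n+1=o, u+1=v, o+1=p, c+1=d.

mjdovpd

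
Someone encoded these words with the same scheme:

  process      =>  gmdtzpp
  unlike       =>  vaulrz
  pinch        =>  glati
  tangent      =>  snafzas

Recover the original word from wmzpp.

This is an affine cipher: with a=0,…,z=25, each position x becomes (3x+13) mod 26.
Reversing it on wmzpp: w(22)→9·(22−13)≡3=d; m(12)→9·(12−13)≡17=r; z(25)→9·(25−13)≡4=e; p(15)→9·(15−13)≡18=s; p(15)→9·(15−13)≡18=s (all mod 26).

dress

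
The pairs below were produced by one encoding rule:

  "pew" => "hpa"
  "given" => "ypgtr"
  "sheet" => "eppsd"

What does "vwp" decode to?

Two steps: reverse the string, then apply a Caesar shift of +11.
Reversing it on vwp: shift back: v−11=k, w−11=l, p−11=e → kle; then reverse → elk.

elk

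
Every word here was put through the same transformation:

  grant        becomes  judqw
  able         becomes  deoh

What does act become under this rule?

Compare letters: g→j is +3, r→u is +3, a→d is +3 — a constant shift. This is a Caesar cipher with shift 3.
For act: a+3=d, c+3=f, t+3=w.

dfw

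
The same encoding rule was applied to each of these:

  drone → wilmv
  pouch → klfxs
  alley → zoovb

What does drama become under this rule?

wiznz

Each pair mirrors across the alphabet (d↔w, r↔i, o↔l): positions sum to 25. Each letter is replaced by its mirror in the alphabet: a↔z, b↔y, c↔x, and so on (the Atbash cipher).
For drama: d↔w, r↔i, a↔z, m↔n, a↔z.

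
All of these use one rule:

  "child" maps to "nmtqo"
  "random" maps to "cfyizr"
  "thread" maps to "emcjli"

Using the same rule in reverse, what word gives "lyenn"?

Shifts by position in child: pos 0: c→n (+11), pos 1: h→m (+5), pos 2: i→t (+11), pos 3: l→q (+5) — repeating every 2. A repeating key of period 2 is used — shifts +11, +5 over and over.
Reversing it on lyenn: l−11=a, y−5=t, e−11=t, n−5=i, n−11=c.

attic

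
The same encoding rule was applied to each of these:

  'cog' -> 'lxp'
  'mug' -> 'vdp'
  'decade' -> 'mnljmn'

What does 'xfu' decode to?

Each letter is shifted forward by 9 in the alphabet (a Caesar shift of +9).
Undoing it on xfu: x−9=o, f−9=w, u−9=l.

owl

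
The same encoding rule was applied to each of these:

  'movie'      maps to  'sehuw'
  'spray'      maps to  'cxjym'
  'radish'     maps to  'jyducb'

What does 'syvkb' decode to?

match

m(12)→s(18) and o(14)→e(4) fit y≡19x+24 (mod 26); the inverse of 19 mod 26 is 11. This is an affine cipher: with a=0,…,z=25, each position x becomes (19x+24) mod 26.
Undoing it on syvkb: s(18)→11·(18−24)≡12=m; y(24)→11·(24−24)≡0=a; v(21)→11·(21−24)≡19=t; k(10)→11·(10−24)≡2=c; b(1)→11·(1−24)≡7=h (all mod 26).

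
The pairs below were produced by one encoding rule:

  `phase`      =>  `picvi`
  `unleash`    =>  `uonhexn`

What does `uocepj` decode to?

unable

Letter i (0-indexed) is shifted by i+0, so successive shifts are 0, 1, 2, ….
Undoing it on uocepj: u−0=u, o−1=n, c−2=a, e−3=b, p−4=l, j−5=e.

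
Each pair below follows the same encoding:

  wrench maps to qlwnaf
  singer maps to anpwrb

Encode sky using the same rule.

The output letters match the input read backwards, each shifted +9: wrench reversed is hcnerw. Read the word backwards and shift each letter +9.
On sky: reverse → yks; then shift: y+9=h, k+9=t, s+9=b.

htb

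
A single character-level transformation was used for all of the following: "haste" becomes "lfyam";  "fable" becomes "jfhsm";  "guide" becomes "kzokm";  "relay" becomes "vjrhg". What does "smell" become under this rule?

wrkst

In haste: h→l is +4, a→f is +5, s→y is +6, t→a is +7 — the shift increases by 1 each position. Letter i (0-indexed) is shifted by i+4, so successive shifts are 4, 5, 6, ….
For smell: s+4=w, m+5=r, e+6=k, l+7=s, l+8=t.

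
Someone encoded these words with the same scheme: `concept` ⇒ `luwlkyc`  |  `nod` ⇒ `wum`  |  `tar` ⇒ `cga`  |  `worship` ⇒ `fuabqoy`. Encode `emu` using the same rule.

kva

The shift depends on letter class: consonant c→l is +9, but vowel o→u is +6. Two shifts are in play — +6 for a/e/i/o/u, +9 for every other letter.
For emu: e(vowel)+6=k, m(cons)+9=v, u(vowel)+6=a.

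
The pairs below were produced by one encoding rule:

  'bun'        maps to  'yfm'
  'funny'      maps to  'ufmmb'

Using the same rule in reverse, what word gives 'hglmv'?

Each pair mirrors across the alphabet (b↔y, u↔f, n↔m): positions sum to 25. Each letter is replaced by its mirror in the alphabet: a↔z, b↔y, c↔x, and so on (the Atbash cipher).
Reversing it on hglmv: h↔s, g↔t, l↔o, m↔n, v↔e.

stone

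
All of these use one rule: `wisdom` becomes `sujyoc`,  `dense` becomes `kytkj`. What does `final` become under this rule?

rgtol

The output letters match the input read backwards, each shifted +6: wisdom reversed is modsiw. The word is reversed, then every letter is shifted forward by 6.
On final: reverse → lanif; then shift: l+6=r, a+6=g, n+6=t, i+6=o, f+6=l.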